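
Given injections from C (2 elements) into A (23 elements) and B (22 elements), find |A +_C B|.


The pushout A +_C B identifies the images of C in A and B.
|A +_C B| = |A| + |B| - |C| (for injections).
= 23 + 22 - 2 = 43

43


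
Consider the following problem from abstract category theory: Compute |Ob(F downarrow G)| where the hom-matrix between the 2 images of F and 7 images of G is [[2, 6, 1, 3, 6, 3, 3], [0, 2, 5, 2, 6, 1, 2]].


Objects of (F downarrow G) are triples (a, b, h: F(a)->G(b)).
The count equals the sum of all entries in the hom-matrix.
sum(row 0) = 24
sum(row 1) = 18
Grand total = 42

42


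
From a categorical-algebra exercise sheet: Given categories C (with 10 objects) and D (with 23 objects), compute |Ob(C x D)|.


The product category C x D has objects that are pairs (c, d).
Number of pairs = |Ob(C)| * |Ob(D)| = 10 * 23 = 230

230


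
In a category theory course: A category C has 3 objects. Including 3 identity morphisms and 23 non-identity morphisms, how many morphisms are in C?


Each object has an identity morphism, giving 3 identities.
Adding the 23 non-identity morphisms:
Total = 3 + 23 = 26

26


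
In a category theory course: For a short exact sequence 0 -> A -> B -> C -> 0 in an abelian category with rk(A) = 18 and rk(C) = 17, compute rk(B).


For a short exact sequence 0 -> A -> B -> C -> 0,
rank is additive: rank(B) = rank(A) + rank(C).
rank(B) = 18 + 17 = 35

35


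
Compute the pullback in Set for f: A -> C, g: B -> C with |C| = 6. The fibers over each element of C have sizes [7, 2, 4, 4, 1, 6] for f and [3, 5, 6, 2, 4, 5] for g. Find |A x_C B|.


The pullback A x_C B consists of pairs (a, b) with f(a) = g(b).
For each element c in C, the fiber product has |f^-1(c)| * |g^-1(c)| elements.
Summing over C: 7 * 3 + 2 * 5 + 4 * 6 + 4 * 2 + 1 * 4 + 6 * 5
= 21 + 10 + 24 + 8 + 4 + 30 = 97

97


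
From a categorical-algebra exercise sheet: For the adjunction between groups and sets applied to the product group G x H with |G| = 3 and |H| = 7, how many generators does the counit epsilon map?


The counit epsilon_K: F(U(K)) -> K of the Free-Forgetful adjunction
maps |K| generators of F(U(K)) into K. For K = G x H (the product group),
|G x H| = |G| * |H|.
Total generators mapped = 3 * 7 = 21.

21


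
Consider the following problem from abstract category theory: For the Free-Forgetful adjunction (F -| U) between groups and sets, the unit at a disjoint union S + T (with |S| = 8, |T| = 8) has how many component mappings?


The unit eta_X: X -> U(F(X)) of the Free-Forgetful adjunction
maps each element of X to a generator of F(X). For X = S + T (disjoint
union in Set), |S + T| = |S| + |T|.
Total mappings = 8 + 8 = 16.

16


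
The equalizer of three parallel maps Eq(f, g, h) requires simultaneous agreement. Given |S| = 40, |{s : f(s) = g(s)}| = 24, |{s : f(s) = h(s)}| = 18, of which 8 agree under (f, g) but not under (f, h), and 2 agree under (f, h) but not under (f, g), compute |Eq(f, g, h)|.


Eq(f, g, h) is the triple-agreement set: points in S where all three
maps take the same value. Using inclusion-exclusion on the pairwise data:
Pair (f, g) agrees on 24 points; pair (f, h) on 18 points.
Points agreeing under (f, g) but not (f, h) = 8; under (f, h) but not (f, g) = 2.
Triple-agreement = agreement-in-(f, g) minus points that agree under (f, g) but not (f, h):
|Eq(f, g, h)| = 24 - 8 = 16
(cross-check via (f, h): 18 - 2 = 16.)

16


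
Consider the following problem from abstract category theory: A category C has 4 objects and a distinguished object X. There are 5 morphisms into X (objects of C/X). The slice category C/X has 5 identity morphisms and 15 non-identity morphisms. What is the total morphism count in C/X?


In the slice category C/X, objects are morphisms to X.
Identity morphisms: 5 (one per object of C/X).
Non-identity morphisms: 15.
Total = 5 + 15 = 20

20


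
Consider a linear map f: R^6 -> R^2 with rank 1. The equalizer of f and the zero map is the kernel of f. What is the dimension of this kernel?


The equalizer of f and the zero map is ker(f).
By the rank-nullity theorem: dim(ker(f)) = dim(domain) - rank(f).
dim(ker(f)) = 6 - 1 = 5

5


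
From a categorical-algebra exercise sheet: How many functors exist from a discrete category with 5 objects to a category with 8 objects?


A functor from a discrete category C to D is determined by
where each object maps. Each of the 5 objects of C can map
to any of the 8 objects of D independently.
Number of functors = 8^5 = 32768

32768


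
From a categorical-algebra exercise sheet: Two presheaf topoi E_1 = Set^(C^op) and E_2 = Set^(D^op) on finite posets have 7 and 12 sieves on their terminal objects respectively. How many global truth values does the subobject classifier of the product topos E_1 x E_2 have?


In a product of presheaf topoi E_1 x E_2, the subobject classifier
is Omega = Omega_1 x Omega_2 (componentwise), so
|Omega(top)| = |Omega_1(top_1)| * |Omega_2(top_2)|.
= 7 * 12 = 84.

84


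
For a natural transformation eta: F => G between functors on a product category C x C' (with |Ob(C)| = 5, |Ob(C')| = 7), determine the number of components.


A natural transformation eta: F => G assigns one component morphism per
object of the domain category.
The domain is the product category C x C', so
|Ob(C x C')| = |Ob(C)| * |Ob(C')| = 5 * 7 = 35.
Therefore eta has 35 component morphisms.

35


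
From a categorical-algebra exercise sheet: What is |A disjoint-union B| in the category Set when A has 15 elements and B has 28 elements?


In Set, the coproduct A + B is the disjoint union.
|A + B| = |A| + |B| = 15 + 28 = 43

43


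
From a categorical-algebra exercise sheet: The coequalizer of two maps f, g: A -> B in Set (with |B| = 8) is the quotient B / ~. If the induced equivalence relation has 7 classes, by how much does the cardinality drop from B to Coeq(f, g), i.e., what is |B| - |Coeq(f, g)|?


The coequalizer Coeq(f, g) = B / ~ has one element per equivalence class.
|B| = 8, |Coeq(f, g)| = 7.
|B| - |Coeq(f, g)| = 8 - 7 = 1.

1


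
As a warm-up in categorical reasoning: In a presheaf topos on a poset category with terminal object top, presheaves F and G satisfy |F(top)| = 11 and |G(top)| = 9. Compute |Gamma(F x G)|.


Global sections of a presheaf on a poset with terminal top satisfy
Gamma(H) ~ H(top). Presheaves admit pointwise products, so
(F x G)(top) = F(top) x G(top) (Cartesian product).
|Gamma(F x G)| = |F(top)| * |G(top)| = 11 * 9 = 99.

99


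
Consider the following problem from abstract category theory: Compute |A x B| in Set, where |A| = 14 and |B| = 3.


In Set, the product A x B is the Cartesian product.
By the universal property, |A x B| = |A| * |B|.
|A x B| = 14 * 3 = 42

42


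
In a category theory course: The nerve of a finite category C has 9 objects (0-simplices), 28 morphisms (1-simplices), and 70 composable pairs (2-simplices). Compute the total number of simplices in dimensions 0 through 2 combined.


The 2-skeleton of the nerve N(C) consists of simplices in dimensions 0, 1, 2:
  |N(C)_0| = 9 (objects)
  |N(C)_1| = 28 (morphisms)
  |N(C)_2| = 70 (composable pairs)
Total = 9 + 28 + 70 = 107

107


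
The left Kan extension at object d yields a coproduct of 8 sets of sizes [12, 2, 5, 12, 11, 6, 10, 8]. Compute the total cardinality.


Pointwise, the left Kan extension (Lan_F H)(d) is the colimit, indexed
by the comma category (F downarrow d), of H composed with the
projection (F downarrow d) -> C. Here that colimit is given
as a coproduct (disjoint union) of sets, so its cardinality is the
sum of the sizes of the summands.
Coproduct of sets with sizes: 12 + 2 + 5 + 12 + 11 + 6 + 10 + 8
= 66

66


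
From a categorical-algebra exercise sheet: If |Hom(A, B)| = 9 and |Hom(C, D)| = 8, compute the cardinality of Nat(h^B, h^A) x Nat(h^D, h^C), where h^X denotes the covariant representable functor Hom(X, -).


By the Yoneda lemma, Nat(h^B, h^A) is isomorphic to Hom(A, B),
so |Nat(h^B, h^A)| = |Hom(A, B)| and |Nat(h^D, h^C)| = |Hom(C, D)|.
|Hom(A, B)| = 9, |Hom(C, D)| = 8.
|Nat(h^B, h^A) x Nat(h^D, h^C)| = 9 * 8 = 72

72


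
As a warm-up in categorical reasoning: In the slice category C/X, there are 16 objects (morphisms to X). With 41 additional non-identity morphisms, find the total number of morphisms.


In the slice category C/X, objects are morphisms to X.
Identity morphisms: 16 (one per object of C/X).
Non-identity morphisms: 41.
Total = 16 + 41 = 57

57


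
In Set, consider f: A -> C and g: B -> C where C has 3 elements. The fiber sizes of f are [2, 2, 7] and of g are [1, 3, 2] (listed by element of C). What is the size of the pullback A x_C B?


The pullback A x_C B consists of pairs (a, b) with f(a) = g(b).
For each element c in C, the fiber product has |f^-1(c)| * |g^-1(c)| elements.
Summing over C: 2 * 1 + 2 * 3 + 7 * 2
= 2 + 6 + 14 = 22

22


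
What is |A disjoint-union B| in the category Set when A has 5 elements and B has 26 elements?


In Set, the coproduct A + B is the disjoint union.
|A + B| = |A| + |B| = 5 + 26 = 31

31


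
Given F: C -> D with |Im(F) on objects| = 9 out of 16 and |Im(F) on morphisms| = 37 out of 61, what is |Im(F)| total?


The image of F consists of distinct objects and distinct morphisms.
|Im(F)| on objects = 9
|Im(F)| on morphisms = 37
Total image cardinality = 9 + 37 = 46

46


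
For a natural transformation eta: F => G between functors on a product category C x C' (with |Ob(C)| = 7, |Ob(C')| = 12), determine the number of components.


A natural transformation eta: F => G assigns one component morphism per
object of the domain category.
The domain is the product category C x C', so
|Ob(C x C')| = |Ob(C)| * |Ob(C')| = 7 * 12 = 84.
Therefore eta has 84 component morphisms.

84


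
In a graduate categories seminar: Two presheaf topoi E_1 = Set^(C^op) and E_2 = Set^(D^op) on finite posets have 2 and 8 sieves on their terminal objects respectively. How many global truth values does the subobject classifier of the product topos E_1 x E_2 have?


In a product of presheaf topoi E_1 x E_2, the subobject classifier
is Omega = Omega_1 x Omega_2 (componentwise), so
|Omega(top)| = |Omega_1(top_1)| * |Omega_2(top_2)|.
= 2 * 8 = 16.

16


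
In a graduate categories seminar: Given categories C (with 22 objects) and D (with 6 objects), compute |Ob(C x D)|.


The product category C x D has objects that are pairs (c, d).
Number of pairs = |Ob(C)| * |Ob(D)| = 22 * 6 = 132

132


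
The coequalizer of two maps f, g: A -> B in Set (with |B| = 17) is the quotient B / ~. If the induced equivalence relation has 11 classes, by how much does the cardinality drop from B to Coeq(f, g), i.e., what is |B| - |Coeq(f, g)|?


The coequalizer Coeq(f, g) = B / ~ has one element per equivalence class.
|B| = 17, |Coeq(f, g)| = 11.
|B| - |Coeq(f, g)| = 17 - 11 = 6.

6


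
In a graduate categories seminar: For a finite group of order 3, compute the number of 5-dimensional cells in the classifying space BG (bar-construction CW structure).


In the bar-construction CW model of BG, the n-cells are indexed by
n-tuples [g_1|...|g_n] of non-identity elements of G (degenerate
simplices with some g_i = e do not contribute cells), so there are
(|G| - 1)^n n-cells.
For dim = 5 with |G| = 3:
cells = (3 - 1)^5 = 2^5 = 32

32


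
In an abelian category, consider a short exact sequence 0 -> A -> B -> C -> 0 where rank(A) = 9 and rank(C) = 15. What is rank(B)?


For a short exact sequence 0 -> A -> B -> C -> 0,
rank is additive: rank(B) = rank(A) + rank(C).
rank(B) = 9 + 15 = 24

24


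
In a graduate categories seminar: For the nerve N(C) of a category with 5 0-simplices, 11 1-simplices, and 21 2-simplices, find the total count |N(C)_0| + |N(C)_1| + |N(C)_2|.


The 2-skeleton of the nerve N(C) consists of simplices in dimensions 0, 1, 2:
  |N(C)_0| = 5 (objects)
  |N(C)_1| = 11 (morphisms)
  |N(C)_2| = 21 (composable pairs)
Total = 5 + 11 + 21 = 37

37


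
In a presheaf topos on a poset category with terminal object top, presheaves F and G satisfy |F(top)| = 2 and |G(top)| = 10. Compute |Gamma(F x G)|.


Global sections of a presheaf on a poset with terminal top satisfy
Gamma(H) ~ H(top). Presheaves admit pointwise products, so
(F x G)(top) = F(top) x G(top) (Cartesian product).
|Gamma(F x G)| = |F(top)| * |G(top)| = 2 * 10 = 20.

20


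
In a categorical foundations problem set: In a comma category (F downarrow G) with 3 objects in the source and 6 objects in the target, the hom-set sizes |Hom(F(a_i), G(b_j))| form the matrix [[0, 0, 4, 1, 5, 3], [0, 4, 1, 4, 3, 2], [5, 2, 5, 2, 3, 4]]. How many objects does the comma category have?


Objects of (F downarrow G) are triples (a, b, h: F(a)->G(b)).
The count equals the sum of all entries in the hom-matrix.
sum(row 0) = 13
sum(row 1) = 14
sum(row 2) = 21
Grand total = 48

48


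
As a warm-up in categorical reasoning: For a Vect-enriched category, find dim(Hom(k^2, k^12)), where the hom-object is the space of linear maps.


In Vect-enriched categories, Hom(k^n, k^m) is the space of m x n matrices.
dim(Hom(k^2, k^12)) = 12 * 2 = 24

24


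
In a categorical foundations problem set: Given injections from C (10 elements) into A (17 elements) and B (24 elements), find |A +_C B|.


The pushout A +_C B identifies the images of C in A and B.
|A +_C B| = |A| + |B| - |C| (for injections).
= 17 + 24 - 10 = 31

31


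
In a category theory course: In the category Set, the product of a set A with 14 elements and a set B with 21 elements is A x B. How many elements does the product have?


In Set, the product A x B is the Cartesian product.
By the universal property, |A x B| = |A| * |B|.
|A x B| = 14 * 21 = 294

294


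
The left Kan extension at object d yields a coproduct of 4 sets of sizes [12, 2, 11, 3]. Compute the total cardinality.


Pointwise, the left Kan extension (Lan_F H)(d) is the colimit, indexed
by the comma category (F downarrow d), of H composed with the
projection (F downarrow d) -> C. Here that colimit is given
as a coproduct (disjoint union) of sets, so its cardinality is the
sum of the sizes of the summands.
Coproduct of sets with sizes: 12 + 2 + 11 + 3
= 28

28


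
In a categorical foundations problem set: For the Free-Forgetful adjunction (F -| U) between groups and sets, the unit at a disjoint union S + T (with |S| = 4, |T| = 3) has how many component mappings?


The unit eta_X: X -> U(F(X)) of the Free-Forgetful adjunction
maps each element of X to a generator of F(X). For X = S + T (disjoint
union in Set), |S + T| = |S| + |T|.
Total mappings = 4 + 3 = 7.

7


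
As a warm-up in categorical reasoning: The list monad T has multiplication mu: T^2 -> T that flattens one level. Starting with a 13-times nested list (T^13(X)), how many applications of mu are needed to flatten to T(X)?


Each application of mu: T^2 -> T removes one layer of nesting.
Starting at depth 13 (i.e., T^13(X)), we need to reach T(X).
Number of mu applications = 13 - 1 = 12

12


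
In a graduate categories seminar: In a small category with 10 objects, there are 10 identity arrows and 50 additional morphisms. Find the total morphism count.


Each object has an identity morphism, giving 10 identities.
Adding the 50 non-identity morphisms:
Total = 10 + 50 = 60

60


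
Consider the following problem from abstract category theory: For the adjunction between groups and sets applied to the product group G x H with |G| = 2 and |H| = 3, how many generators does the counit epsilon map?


The counit epsilon_K: F(U(K)) -> K of the Free-Forgetful adjunction
maps |K| generators of F(U(K)) into K. For K = G x H (the product group),
|G x H| = |G| * |H|.
Total generators mapped = 2 * 3 = 6.

6


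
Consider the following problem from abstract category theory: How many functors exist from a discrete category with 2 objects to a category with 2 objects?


A functor from a discrete category C to D is determined by
where each object maps. Each of the 2 objects of C can map
to any of the 2 objects of D independently.
Number of functors = 2^2 = 4

4


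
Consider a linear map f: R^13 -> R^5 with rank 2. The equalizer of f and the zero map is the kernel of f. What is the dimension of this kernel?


The equalizer of f and the zero map is ker(f).
By the rank-nullity theorem: dim(ker(f)) = dim(domain) - rank(f).
dim(ker(f)) = 13 - 2 = 11

11


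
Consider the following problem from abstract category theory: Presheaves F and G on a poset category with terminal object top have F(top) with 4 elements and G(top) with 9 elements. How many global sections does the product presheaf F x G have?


Global sections of a presheaf on a poset with terminal top satisfy
Gamma(H) ~ H(top). Presheaves admit pointwise products, so
(F x G)(top) = F(top) x G(top) (Cartesian product).
|Gamma(F x G)| = |F(top)| * |G(top)| = 4 * 9 = 36.

36


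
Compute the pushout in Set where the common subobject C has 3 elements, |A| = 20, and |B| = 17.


The pushout A +_C B identifies the images of C in A and B.
|A +_C B| = |A| + |B| - |C| (for injections).
= 20 + 17 - 3 = 34

34


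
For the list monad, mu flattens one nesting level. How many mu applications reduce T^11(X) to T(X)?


Each application of mu: T^2 -> T removes one layer of nesting.
Starting at depth 11 (i.e., T^11(X)), we need to reach T(X).
Number of mu applications = 11 - 1 = 10

10


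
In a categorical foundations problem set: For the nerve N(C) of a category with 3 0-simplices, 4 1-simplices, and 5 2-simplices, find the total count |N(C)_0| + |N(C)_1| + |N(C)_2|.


The 2-skeleton of the nerve N(C) consists of simplices in dimensions 0, 1, 2:
  |N(C)_0| = 3 (objects)
  |N(C)_1| = 4 (morphisms)
  |N(C)_2| = 5 (composable pairs)
Total = 3 + 4 + 5 = 12

12


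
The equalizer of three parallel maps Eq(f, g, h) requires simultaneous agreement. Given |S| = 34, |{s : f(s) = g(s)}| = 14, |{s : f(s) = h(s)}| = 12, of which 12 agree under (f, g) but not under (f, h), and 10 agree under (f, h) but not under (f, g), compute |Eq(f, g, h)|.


Eq(f, g, h) is the triple-agreement set: points in S where all three
maps take the same value. Using inclusion-exclusion on the pairwise data:
Pair (f, g) agrees on 14 points; pair (f, h) on 12 points.
Points agreeing under (f, g) but not (f, h) = 12; under (f, h) but not (f, g) = 10.
Triple-agreement = agreement-in-(f, g) minus points that agree under (f, g) but not (f, h):
|Eq(f, g, h)| = 14 - 12 = 2
(cross-check via (f, h): 12 - 10 = 2.)

2


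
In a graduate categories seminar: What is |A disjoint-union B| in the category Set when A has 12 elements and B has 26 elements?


In Set, the coproduct A + B is the disjoint union.
|A + B| = |A| + |B| = 12 + 26 = 38

38


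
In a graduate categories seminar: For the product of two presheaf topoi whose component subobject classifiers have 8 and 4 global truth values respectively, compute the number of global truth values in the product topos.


In a product of presheaf topoi E_1 x E_2, the subobject classifier
is Omega = Omega_1 x Omega_2 (componentwise), so
|Omega(top)| = |Omega_1(top_1)| * |Omega_2(top_2)|.
= 8 * 4 = 32.

32


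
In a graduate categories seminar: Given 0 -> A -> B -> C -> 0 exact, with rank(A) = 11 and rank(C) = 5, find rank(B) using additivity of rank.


For a short exact sequence 0 -> A -> B -> C -> 0,
rank is additive: rank(B) = rank(A) + rank(C).
rank(B) = 11 + 5 = 16

16


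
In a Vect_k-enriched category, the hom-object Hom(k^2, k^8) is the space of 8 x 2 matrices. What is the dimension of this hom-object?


In Vect-enriched categories, Hom(k^n, k^m) is the space of m x n matrices.
dim(Hom(k^2, k^8)) = 8 * 2 = 16

16


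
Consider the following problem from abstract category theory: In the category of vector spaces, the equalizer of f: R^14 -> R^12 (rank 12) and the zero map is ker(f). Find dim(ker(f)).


The equalizer of f and the zero map is ker(f).
By the rank-nullity theorem: dim(ker(f)) = dim(domain) - rank(f).
dim(ker(f)) = 14 - 12 = 2

2


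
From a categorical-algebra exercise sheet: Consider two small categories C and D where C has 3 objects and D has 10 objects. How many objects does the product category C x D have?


The product category C x D has objects that are pairs (c, d).
Number of pairs = |Ob(C)| * |Ob(D)| = 3 * 10 = 30

30


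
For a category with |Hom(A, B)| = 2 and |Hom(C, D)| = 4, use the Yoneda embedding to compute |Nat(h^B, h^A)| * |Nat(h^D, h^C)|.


By the Yoneda lemma, Nat(h^B, h^A) is isomorphic to Hom(A, B),
so |Nat(h^B, h^A)| = |Hom(A, B)| and |Nat(h^D, h^C)| = |Hom(C, D)|.
|Hom(A, B)| = 2, |Hom(C, D)| = 4.
|Nat(h^B, h^A) x Nat(h^D, h^C)| = 2 * 4 = 8

8


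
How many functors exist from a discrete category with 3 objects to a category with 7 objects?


A functor from a discrete category C to D is determined by
where each object maps. Each of the 3 objects of C can map
to any of the 7 objects of D independently.
Number of functors = 7^3 = 343

343


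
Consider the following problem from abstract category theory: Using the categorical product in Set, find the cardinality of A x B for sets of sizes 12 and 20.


In Set, the product A x B is the Cartesian product.
By the universal property, |A x B| = |A| * |B|.
|A x B| = 12 * 20 = 240

240


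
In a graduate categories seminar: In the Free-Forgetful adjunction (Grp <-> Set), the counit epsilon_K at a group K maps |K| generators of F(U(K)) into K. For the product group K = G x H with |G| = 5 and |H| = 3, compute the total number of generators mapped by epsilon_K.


The counit epsilon_K: F(U(K)) -> K of the Free-Forgetful adjunction
maps |K| generators of F(U(K)) into K. For K = G x H (the product group),
|G x H| = |G| * |H|.
Total generators mapped = 5 * 3 = 15.

15


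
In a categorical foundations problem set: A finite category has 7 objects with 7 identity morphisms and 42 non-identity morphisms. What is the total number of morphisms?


Each object has an identity morphism, giving 7 identities.
Adding the 42 non-identity morphisms:
Total = 7 + 42 = 49

49


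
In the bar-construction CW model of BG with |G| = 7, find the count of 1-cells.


In the bar-construction CW model of BG, the n-cells are indexed by
n-tuples [g_1|...|g_n] of non-identity elements of G (degenerate
simplices with some g_i = e do not contribute cells), so there are
(|G| - 1)^n n-cells.
For dim = 1 with |G| = 7:
cells = (7 - 1)^1 = 6^1 = 6

6


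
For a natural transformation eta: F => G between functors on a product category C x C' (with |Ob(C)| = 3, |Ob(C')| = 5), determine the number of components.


A natural transformation eta: F => G assigns one component morphism per
object of the domain category.
The domain is the product category C x C', so
|Ob(C x C')| = |Ob(C)| * |Ob(C')| = 3 * 5 = 15.
Therefore eta has 15 component morphisms.

15


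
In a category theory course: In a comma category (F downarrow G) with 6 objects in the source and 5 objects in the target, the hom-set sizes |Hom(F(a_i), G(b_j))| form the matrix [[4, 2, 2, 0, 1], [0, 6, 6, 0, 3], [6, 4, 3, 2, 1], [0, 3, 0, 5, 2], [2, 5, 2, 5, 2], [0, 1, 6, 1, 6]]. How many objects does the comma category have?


Objects of (F downarrow G) are triples (a, b, h: F(a)->G(b)).
The count equals the sum of all entries in the hom-matrix.
sum(row 0) = 9
sum(row 1) = 15
sum(row 2) = 16
sum(row 3) = 10
sum(row 4) = 16
sum(row 5) = 14
Grand total = 80

80


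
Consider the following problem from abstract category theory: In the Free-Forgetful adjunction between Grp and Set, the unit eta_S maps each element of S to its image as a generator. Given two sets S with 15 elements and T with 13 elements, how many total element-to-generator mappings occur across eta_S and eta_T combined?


The unit eta_X: X -> U(F(X)) of the Free-Forgetful adjunction
maps each element of X to a generator of F(X). For X = S + T (disjoint
union in Set), |S + T| = |S| + |T|.
Total mappings = 15 + 13 = 28.

28


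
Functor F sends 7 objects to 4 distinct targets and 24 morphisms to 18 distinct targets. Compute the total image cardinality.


The image of F consists of distinct objects and distinct morphisms.
|Im(F)| on objects = 4
|Im(F)| on morphisms = 18
Total image cardinality = 4 + 18 = 22

22


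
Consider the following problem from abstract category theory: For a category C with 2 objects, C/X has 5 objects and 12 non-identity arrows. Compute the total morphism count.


In the slice category C/X, objects are morphisms to X.
Identity morphisms: 5 (one per object of C/X).
Non-identity morphisms: 12.
Total = 5 + 12 = 17

17


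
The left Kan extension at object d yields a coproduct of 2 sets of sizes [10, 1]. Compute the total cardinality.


Pointwise, the left Kan extension (Lan_F H)(d) is the colimit, indexed
by the comma category (F downarrow d), of H composed with the
projection (F downarrow d) -> C. Here that colimit is given
as a coproduct (disjoint union) of sets, so its cardinality is the
sum of the sizes of the summands.
Coproduct of sets with sizes: 10 + 1
= 11

11


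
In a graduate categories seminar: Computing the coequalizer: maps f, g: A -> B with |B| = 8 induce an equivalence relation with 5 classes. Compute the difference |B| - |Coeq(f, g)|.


The coequalizer Coeq(f, g) = B / ~ has one element per equivalence class.
|B| = 8, |Coeq(f, g)| = 5.
|B| - |Coeq(f, g)| = 8 - 5 = 3.

3


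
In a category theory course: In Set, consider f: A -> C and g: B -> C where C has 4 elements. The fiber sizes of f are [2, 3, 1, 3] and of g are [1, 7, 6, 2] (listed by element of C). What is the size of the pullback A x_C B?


The pullback A x_C B consists of pairs (a, b) with f(a) = g(b).
For each element c in C, the fiber product has |f^-1(c)| * |g^-1(c)| elements.
Summing over C: 2 * 1 + 3 * 7 + 1 * 6 + 3 * 2
= 2 + 21 + 6 + 6 = 35

35


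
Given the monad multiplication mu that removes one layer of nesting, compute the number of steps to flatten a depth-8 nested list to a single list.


Each application of mu: T^2 -> T removes one layer of nesting.
Starting at depth 8 (i.e., T^8(X)), we need to reach T(X).
Number of mu applications = 8 - 1 = 7

7


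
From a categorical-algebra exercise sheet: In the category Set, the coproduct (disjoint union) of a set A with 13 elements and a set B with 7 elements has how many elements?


In Set, the coproduct A + B is the disjoint union.
|A + B| = |A| + |B| = 13 + 7 = 20

20


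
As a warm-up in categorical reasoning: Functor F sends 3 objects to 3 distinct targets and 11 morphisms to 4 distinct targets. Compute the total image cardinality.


The image of F consists of distinct objects and distinct morphisms.
|Im(F)| on objects = 3
|Im(F)| on morphisms = 4
Total image cardinality = 3 + 4 = 7

7


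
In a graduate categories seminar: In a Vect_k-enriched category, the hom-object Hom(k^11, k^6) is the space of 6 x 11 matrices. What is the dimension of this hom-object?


In Vect-enriched categories, Hom(k^n, k^m) is the space of m x n matrices.
dim(Hom(k^11, k^6)) = 6 * 11 = 66

66


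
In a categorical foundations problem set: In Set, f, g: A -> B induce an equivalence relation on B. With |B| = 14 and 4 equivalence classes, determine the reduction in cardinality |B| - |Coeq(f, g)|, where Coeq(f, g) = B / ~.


The coequalizer Coeq(f, g) = B / ~ has one element per equivalence class.
|B| = 14, |Coeq(f, g)| = 4.
|B| - |Coeq(f, g)| = 14 - 4 = 10.

10


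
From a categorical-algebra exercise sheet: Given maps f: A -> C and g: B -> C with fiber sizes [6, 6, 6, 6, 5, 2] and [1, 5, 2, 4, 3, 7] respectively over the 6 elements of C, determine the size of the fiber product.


The pullback A x_C B consists of pairs (a, b) with f(a) = g(b).
For each element c in C, the fiber product has |f^-1(c)| * |g^-1(c)| elements.
Summing over C: 6 * 1 + 6 * 5 + 6 * 2 + 6 * 4 + 5 * 3 + 2 * 7
= 6 + 30 + 12 + 24 + 15 + 14 = 101

101


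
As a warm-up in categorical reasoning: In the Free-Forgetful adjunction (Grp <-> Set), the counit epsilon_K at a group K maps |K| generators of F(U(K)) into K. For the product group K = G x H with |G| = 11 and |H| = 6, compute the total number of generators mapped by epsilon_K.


The counit epsilon_K: F(U(K)) -> K of the Free-Forgetful adjunction
maps |K| generators of F(U(K)) into K. For K = G x H (the product group),
|G x H| = |G| * |H|.
Total generators mapped = 11 * 6 = 66.

66


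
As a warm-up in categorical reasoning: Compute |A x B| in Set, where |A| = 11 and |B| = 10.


In Set, the product A x B is the Cartesian product.
By the universal property, |A x B| = |A| * |B|.
|A x B| = 11 * 10 = 110

110


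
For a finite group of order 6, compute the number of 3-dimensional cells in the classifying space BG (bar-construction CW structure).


In the bar-construction CW model of BG, the n-cells are indexed by
n-tuples [g_1|...|g_n] of non-identity elements of G (degenerate
simplices with some g_i = e do not contribute cells), so there are
(|G| - 1)^n n-cells.
For dim = 3 with |G| = 6:
cells = (6 - 1)^3 = 5^3 = 125

125


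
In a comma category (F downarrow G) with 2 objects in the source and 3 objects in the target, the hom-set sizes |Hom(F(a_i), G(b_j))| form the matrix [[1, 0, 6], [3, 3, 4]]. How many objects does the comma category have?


Objects of (F downarrow G) are triples (a, b, h: F(a)->G(b)).
The count equals the sum of all entries in the hom-matrix.
sum(row 0) = 7
sum(row 1) = 10
Grand total = 17

17


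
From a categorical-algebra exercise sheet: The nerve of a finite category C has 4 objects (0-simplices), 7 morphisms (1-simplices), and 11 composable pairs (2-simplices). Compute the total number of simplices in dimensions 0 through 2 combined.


The 2-skeleton of the nerve N(C) consists of simplices in dimensions 0, 1, 2:
  |N(C)_0| = 4 (objects)
  |N(C)_1| = 7 (morphisms)
  |N(C)_2| = 11 (composable pairs)
Total = 4 + 7 + 11 = 22

22


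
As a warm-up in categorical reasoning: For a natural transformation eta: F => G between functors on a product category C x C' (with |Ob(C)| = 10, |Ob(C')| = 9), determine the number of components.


A natural transformation eta: F => G assigns one component morphism per
object of the domain category.
The domain is the product category C x C', so
|Ob(C x C')| = |Ob(C)| * |Ob(C')| = 10 * 9 = 90.
Therefore eta has 90 component morphisms.

90


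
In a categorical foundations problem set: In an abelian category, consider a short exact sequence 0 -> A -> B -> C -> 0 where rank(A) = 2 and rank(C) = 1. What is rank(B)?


For a short exact sequence 0 -> A -> B -> C -> 0,
rank is additive: rank(B) = rank(A) + rank(C).
rank(B) = 2 + 1 = 3

3


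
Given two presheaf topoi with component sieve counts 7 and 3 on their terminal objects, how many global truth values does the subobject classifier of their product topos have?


In a product of presheaf topoi E_1 x E_2, the subobject classifier
is Omega = Omega_1 x Omega_2 (componentwise), so
|Omega(top)| = |Omega_1(top_1)| * |Omega_2(top_2)|.
= 7 * 3 = 21.

21


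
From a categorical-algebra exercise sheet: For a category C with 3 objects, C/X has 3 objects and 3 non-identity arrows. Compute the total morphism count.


In the slice category C/X, objects are morphisms to X.
Identity morphisms: 3 (one per object of C/X).
Non-identity morphisms: 3.
Total = 3 + 3 = 6

6


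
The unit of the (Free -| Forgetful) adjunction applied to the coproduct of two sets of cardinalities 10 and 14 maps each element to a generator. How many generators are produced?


The unit eta_X: X -> U(F(X)) of the Free-Forgetful adjunction
maps each element of X to a generator of F(X). For X = S + T (disjoint
union in Set), |S + T| = |S| + |T|.
Total mappings = 10 + 14 = 24.

24


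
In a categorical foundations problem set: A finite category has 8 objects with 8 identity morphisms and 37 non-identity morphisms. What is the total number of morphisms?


Each object has an identity morphism, giving 8 identities.
Adding the 37 non-identity morphisms:
Total = 8 + 37 = 45

45


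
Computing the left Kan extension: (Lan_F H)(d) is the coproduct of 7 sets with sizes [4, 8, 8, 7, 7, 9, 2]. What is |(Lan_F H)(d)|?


Pointwise, the left Kan extension (Lan_F H)(d) is the colimit, indexed
by the comma category (F downarrow d), of H composed with the
projection (F downarrow d) -> C. Here that colimit is given
as a coproduct (disjoint union) of sets, so its cardinality is the
sum of the sizes of the summands.
Coproduct of sets with sizes: 4 + 8 + 8 + 7 + 7 + 9 + 2
= 45

45


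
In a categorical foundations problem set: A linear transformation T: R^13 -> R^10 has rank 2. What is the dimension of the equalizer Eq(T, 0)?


The equalizer of f and the zero map is ker(f).
By the rank-nullity theorem: dim(ker(f)) = dim(domain) - rank(f).
dim(ker(f)) = 13 - 2 = 11

11


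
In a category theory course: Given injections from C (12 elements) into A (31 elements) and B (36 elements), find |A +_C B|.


The pushout A +_C B identifies the images of C in A and B.
|A +_C B| = |A| + |B| - |C| (for injections).
= 31 + 36 - 12 = 55

55


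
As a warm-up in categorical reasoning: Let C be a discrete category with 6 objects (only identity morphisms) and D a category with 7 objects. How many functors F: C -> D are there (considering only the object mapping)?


A functor from a discrete category C to D is determined by
where each object maps. Each of the 6 objects of C can map
to any of the 7 objects of D independently.
Number of functors = 7^6 = 117649

117649


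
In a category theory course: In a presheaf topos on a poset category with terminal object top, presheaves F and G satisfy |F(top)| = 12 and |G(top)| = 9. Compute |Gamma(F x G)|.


Global sections of a presheaf on a poset with terminal top satisfy
Gamma(H) ~ H(top). Presheaves admit pointwise products, so
(F x G)(top) = F(top) x G(top) (Cartesian product).
|Gamma(F x G)| = |F(top)| * |G(top)| = 12 * 9 = 108.

108


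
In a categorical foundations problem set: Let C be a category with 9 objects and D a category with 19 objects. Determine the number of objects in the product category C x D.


The product category C x D has objects that are pairs (c, d).
Number of pairs = |Ob(C)| * |Ob(D)| = 9 * 19 = 171

171


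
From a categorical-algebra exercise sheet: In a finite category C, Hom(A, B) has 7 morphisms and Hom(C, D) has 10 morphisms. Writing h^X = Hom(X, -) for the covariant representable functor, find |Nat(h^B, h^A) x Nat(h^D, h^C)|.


By the Yoneda lemma, Nat(h^B, h^A) is isomorphic to Hom(A, B),
so |Nat(h^B, h^A)| = |Hom(A, B)| and |Nat(h^D, h^C)| = |Hom(C, D)|.
|Hom(A, B)| = 7, |Hom(C, D)| = 10.
|Nat(h^B, h^A) x Nat(h^D, h^C)| = 7 * 10 = 70

70


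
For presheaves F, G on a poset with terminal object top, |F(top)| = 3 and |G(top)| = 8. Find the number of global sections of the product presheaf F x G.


Global sections of a presheaf on a poset with terminal top satisfy
Gamma(H) ~ H(top). Presheaves admit pointwise products, so
(F x G)(top) = F(top) x G(top) (Cartesian product).
|Gamma(F x G)| = |F(top)| * |G(top)| = 3 * 8 = 24.

24


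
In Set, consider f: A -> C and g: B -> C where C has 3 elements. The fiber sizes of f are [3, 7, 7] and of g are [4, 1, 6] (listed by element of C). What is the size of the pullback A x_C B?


The pullback A x_C B consists of pairs (a, b) with f(a) = g(b).
For each element c in C, the fiber product has |f^-1(c)| * |g^-1(c)| elements.
Summing over C: 3 * 4 + 7 * 1 + 7 * 6
= 12 + 7 + 42 = 61

61


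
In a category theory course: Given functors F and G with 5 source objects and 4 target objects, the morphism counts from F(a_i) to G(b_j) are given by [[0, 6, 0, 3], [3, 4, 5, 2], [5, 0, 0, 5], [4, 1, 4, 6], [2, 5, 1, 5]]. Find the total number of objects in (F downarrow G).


Objects of (F downarrow G) are triples (a, b, h: F(a)->G(b)).
The count equals the sum of all entries in the hom-matrix.
sum(row 0) = 9
sum(row 1) = 14
sum(row 2) = 10
sum(row 3) = 15
sum(row 4) = 13
Grand total = 61

61


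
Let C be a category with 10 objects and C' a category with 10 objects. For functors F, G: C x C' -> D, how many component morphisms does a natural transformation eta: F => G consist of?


A natural transformation eta: F => G assigns one component morphism per
object of the domain category.
The domain is the product category C x C', so
|Ob(C x C')| = |Ob(C)| * |Ob(C')| = 10 * 10 = 100.
Therefore eta has 100 component morphisms.

100


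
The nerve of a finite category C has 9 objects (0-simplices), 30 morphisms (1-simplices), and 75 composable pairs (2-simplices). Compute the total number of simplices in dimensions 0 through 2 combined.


The 2-skeleton of the nerve N(C) consists of simplices in dimensions 0, 1, 2:
  |N(C)_0| = 9 (objects)
  |N(C)_1| = 30 (morphisms)
  |N(C)_2| = 75 (composable pairs)
Total = 9 + 30 + 75 = 114

114


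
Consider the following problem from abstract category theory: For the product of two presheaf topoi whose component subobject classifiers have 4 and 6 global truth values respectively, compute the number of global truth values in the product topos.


In a product of presheaf topoi E_1 x E_2, the subobject classifier
is Omega = Omega_1 x Omega_2 (componentwise), so
|Omega(top)| = |Omega_1(top_1)| * |Omega_2(top_2)|.
= 4 * 6 = 24.

24


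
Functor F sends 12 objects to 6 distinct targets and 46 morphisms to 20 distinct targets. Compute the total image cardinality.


The image of F consists of distinct objects and distinct morphisms.
|Im(F)| on objects = 6
|Im(F)| on morphisms = 20
Total image cardinality = 6 + 20 = 26

26


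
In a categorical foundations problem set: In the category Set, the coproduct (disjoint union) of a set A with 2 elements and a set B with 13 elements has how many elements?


In Set, the coproduct A + B is the disjoint union.
|A + B| = |A| + |B| = 2 + 13 = 15

15


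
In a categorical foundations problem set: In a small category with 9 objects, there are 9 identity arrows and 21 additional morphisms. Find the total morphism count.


Each object has an identity morphism, giving 9 identities.
Adding the 21 non-identity morphisms:
Total = 9 + 21 = 30

30


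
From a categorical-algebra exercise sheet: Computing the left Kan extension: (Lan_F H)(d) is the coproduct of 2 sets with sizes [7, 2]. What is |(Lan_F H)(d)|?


Pointwise, the left Kan extension (Lan_F H)(d) is the colimit, indexed
by the comma category (F downarrow d), of H composed with the
projection (F downarrow d) -> C. Here that colimit is given
as a coproduct (disjoint union) of sets, so its cardinality is the
sum of the sizes of the summands.
Coproduct of sets with sizes: 7 + 2
= 9

9


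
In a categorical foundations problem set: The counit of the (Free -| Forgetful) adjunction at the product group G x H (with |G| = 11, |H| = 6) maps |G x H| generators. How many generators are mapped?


The counit epsilon_K: F(U(K)) -> K of the Free-Forgetful adjunction
maps |K| generators of F(U(K)) into K. For K = G x H (the product group),
|G x H| = |G| * |H|.
Total generators mapped = 11 * 6 = 66.

66


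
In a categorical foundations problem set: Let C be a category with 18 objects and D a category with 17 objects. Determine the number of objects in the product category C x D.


The product category C x D has objects that are pairs (c, d).
Number of pairs = |Ob(C)| * |Ob(D)| = 18 * 17 = 306

306


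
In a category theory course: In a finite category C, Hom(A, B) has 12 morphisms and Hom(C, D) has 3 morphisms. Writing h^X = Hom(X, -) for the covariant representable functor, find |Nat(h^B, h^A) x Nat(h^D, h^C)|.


By the Yoneda lemma, Nat(h^B, h^A) is isomorphic to Hom(A, B),
so |Nat(h^B, h^A)| = |Hom(A, B)| and |Nat(h^D, h^C)| = |Hom(C, D)|.
|Hom(A, B)| = 12, |Hom(C, D)| = 3.
|Nat(h^B, h^A) x Nat(h^D, h^C)| = 12 * 3 = 36

36


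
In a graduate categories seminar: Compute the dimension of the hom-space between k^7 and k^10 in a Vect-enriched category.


In Vect-enriched categories, Hom(k^n, k^m) is the space of m x n matrices.
dim(Hom(k^7, k^10)) = 10 * 7 = 70

70
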